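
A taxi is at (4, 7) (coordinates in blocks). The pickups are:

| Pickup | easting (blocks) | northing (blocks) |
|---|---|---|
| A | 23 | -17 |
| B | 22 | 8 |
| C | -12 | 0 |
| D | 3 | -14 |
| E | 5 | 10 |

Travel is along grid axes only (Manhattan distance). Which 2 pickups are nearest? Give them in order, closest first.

E, B

Distances from (4, 7):
A: |19| + |-24| = 19 + 24 = 43 blocks
B: |18| + |1| = 18 + 1 = 19 blocks
C: |-16| + |-7| = 16 + 7 = 23 blocks
D: |-1| + |-21| = 1 + 21 = 22 blocks
E: |1| + |3| = 1 + 3 = 4 blocks
Sorted: E (4 blocks) < B (19 blocks) < D (22 blocks) < C (23 blocks) < …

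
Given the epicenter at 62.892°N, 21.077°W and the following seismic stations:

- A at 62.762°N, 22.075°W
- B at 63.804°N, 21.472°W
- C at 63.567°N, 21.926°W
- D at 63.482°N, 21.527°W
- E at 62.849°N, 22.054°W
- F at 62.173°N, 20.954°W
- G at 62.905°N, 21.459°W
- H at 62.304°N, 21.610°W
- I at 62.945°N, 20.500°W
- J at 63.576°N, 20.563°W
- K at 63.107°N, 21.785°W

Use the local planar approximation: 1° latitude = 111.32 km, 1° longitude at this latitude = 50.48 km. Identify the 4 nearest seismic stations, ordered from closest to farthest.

Distances from 62.892°N, 21.077°W:
A: √((-0.130·111.32)² + (-0.998·50.48)²) = √(209.42721 + 2538.04767) = 52.416 km
B: √((0.912·111.32)² + (-0.395·50.48)²) = √(10307.09009 + 397.58765) = 103.463 km
C: √((0.675·111.32)² + (-0.849·50.48)²) = √(5646.16988 + 1836.76702) = 86.504 km
D: √((0.590·111.32)² + (-0.450·50.48)²) = √(4313.70477 + 516.01666) = 69.496 km
E: √((-0.043·111.32)² + (-0.977·50.48)²) = √(22.91307 + 2432.35982) = 49.551 km
F: √((-0.719·111.32)² + (0.123·50.48)²) = √(6406.25433 + 38.55218) = 80.280 km
G: √((0.013·111.32)² + (-0.382·50.48)²) = √(2.09427 + 371.84797) = 19.338 km
H: √((-0.588·111.32)² + (-0.533·50.48)²) = √(4284.50888 + 723.92423) = 70.770 km
I: √((0.053·111.32)² + (0.577·50.48)²) = √(34.80953 + 848.37980) = 29.719 km
J: √((0.684·111.32)² + (0.514·50.48)²) = √(5797.73817 + 673.23228) = 80.442 km
K: √((0.215·111.32)² + (-0.708·50.48)²) = √(572.82678 + 1277.33616) = 43.014 km
Sorted: G (19.338 km) < I (29.719 km) < K (43.014 km) < E (49.551 km) < A (52.416 km) < D (69.496 km) < …

G, I, K, E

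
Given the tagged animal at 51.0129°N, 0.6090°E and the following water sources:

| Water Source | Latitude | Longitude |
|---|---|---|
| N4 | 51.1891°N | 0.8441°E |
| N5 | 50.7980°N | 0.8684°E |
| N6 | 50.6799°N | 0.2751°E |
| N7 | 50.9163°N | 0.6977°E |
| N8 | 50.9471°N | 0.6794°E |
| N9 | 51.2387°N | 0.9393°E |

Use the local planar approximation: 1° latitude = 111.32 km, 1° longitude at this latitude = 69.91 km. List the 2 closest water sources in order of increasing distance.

Distances from 51.0129°N, 0.6090°E:
N4: √((0.1762·111.32)² + (0.2351·69.91)²) = √(384.731905 + 270.136869) = 25.5904 km
N5: √((-0.2149·111.32)² + (0.2594·69.91)²) = √(572.294044 + 328.865676) = 30.0193 km
N6: √((-0.3330·111.32)² + (-0.3339·69.91)²) = √(1374.152279 + 544.893268) = 43.8069 km
N7: √((-0.0966·111.32)² + (0.0887·69.91)²) = √(115.638020 + 38.452612) = 12.4133 km
N8: √((-0.0658·111.32)² + (0.0704·69.91)²) = √(53.653515 + 24.222777) = 8.8248 km
N9: √((0.2258·111.32)² + (0.3303·69.91)²) = √(631.821311 + 533.206889) = 34.1325 km
Sorted: N8 (8.8248 km) < N7 (12.4133 km) < N4 (25.5904 km) < N5 (30.0193 km) < …

N8, N7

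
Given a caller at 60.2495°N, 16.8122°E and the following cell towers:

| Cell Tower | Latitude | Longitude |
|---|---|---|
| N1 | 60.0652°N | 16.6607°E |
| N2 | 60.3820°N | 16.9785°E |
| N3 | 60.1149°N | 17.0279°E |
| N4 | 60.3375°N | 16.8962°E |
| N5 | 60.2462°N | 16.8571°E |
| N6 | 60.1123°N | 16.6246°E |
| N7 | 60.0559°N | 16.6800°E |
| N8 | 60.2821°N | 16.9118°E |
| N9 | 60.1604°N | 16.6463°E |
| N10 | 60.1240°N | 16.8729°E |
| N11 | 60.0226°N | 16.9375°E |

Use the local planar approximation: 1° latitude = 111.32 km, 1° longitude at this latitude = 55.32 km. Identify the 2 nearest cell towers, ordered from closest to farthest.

N5, N8

Distances from 60.2495°N, 16.8122°E:
N1: √((-0.1843·111.32)² + (-0.1515·55.32)²) = √(420.917581 + 70.240826) = 22.1621 km
N2: √((0.1325·111.32)² + (0.1663·55.32)²) = √(217.559550 + 84.634774) = 17.3837 km
N3: √((-0.1346·111.32)² + (0.2157·55.32)²) = √(224.510427 + 142.385129) = 19.1545 km
N4: √((0.0880·111.32)² + (0.0840·55.32)²) = √(95.964751 + 21.593494) = 10.8424 km
N5: √((-0.0033·111.32)² + (0.0449·55.32)²) = √(0.134950 + 6.169600) = 2.5109 km
N6: √((-0.1372·111.32)² + (-0.1876·55.32)²) = √(233.267706 + 107.703548) = 18.4654 km
N7: √((-0.1936·111.32)² + (-0.1322·55.32)²) = √(464.469394 + 53.484415) = 22.7586 km
N8: √((0.0326·111.32)² + (0.0996·55.32)²) = √(13.169873 + 30.358689) = 6.5976 km
N9: √((-0.0891·111.32)² + (-0.1659·55.32)²) = √(98.378864 + 84.228121) = 13.5132 km
N10: √((-0.1255·111.32)² + (0.0607·55.32)²) = √(195.179341 + 11.275654) = 14.3685 km
N11: √((-0.2269·111.32)² + (0.1253·55.32)²) = √(637.992226 + 48.047023) = 26.1924 km
Sorted: N5 (2.5109 km) < N8 (6.5976 km) < N4 (10.8424 km) < N9 (13.5132 km) < …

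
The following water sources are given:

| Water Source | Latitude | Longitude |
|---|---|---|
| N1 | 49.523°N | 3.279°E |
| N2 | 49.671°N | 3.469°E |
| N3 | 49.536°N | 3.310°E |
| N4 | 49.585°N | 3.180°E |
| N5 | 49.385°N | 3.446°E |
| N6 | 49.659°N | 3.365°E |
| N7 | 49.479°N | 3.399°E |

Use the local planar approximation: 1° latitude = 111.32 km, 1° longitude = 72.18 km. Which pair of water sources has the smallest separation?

Pairwise distances:
N1–N3: √((0.013·111.32)² + (0.031·72.18)²) = √(2.09427 + 5.00676) = 2.665 km
N2–N6: √((-0.012·111.32)² + (-0.104·72.18)²) = √(1.78447 + 56.35085) = 7.625 km
N3–N7: √((-0.057·111.32)² + (0.089·72.18)²) = √(40.26207 + 41.26803) = 9.029 km
N1–N4: √((0.062·111.32)² + (-0.099·72.18)²) = √(47.63540 + 51.06274) = 9.935 km
N1–N7: √((-0.044·111.32)² + (0.120·72.18)²) = √(23.99119 + 75.02331) = 9.951 km
N3–N4: √((0.049·111.32)² + (-0.130·72.18)²) = √(29.75353 + 88.04820) = 10.854 km
N5–N7: √((0.094·111.32)² + (-0.047·72.18)²) = √(109.49697 + 11.50878) = 11.000 km
N3–N6: √((0.123·111.32)² + (0.055·72.18)²) = √(187.48072 + 15.76011) = 14.256 km
N4–N6: √((0.074·111.32)² + (0.185·72.18)²) = √(67.85937 + 178.31062) = 15.690 km
N1–N6: √((0.136·111.32)² + (0.086·72.18)²) = √(229.20507 + 38.53281) = 16.363 km
N2–N3: √((-0.135·111.32)² + (-0.159·72.18)²) = √(225.84680 + 131.71281) = 18.909 km
N3–N5: √((-0.151·111.32)² + (0.136·72.18)²) = √(282.55324 + 96.36328) = 19.466 km
N1–N5: √((-0.138·111.32)² + (0.167·72.18)²) = √(235.99596 + 145.30036) = 19.527 km
N4–N7: √((-0.106·111.32)² + (0.219·72.18)²) = √(139.23811 + 249.87453) = 19.726 km
N6–N7: √((-0.180·111.32)² + (0.034·72.18)²) = √(401.50541 + 6.02270) = 20.187 km
N1–N2: √((0.148·111.32)² + (0.190·72.18)²) = √(271.43749 + 188.07928) = 21.436 km
N2–N7: √((-0.192·111.32)² + (-0.070·72.18)²) = √(456.82394 + 25.52877) = 21.963 km
N2–N4: √((-0.086·111.32)² + (-0.289·72.18)²) = √(91.65229 + 435.14043) = 22.952 km
N4–N5: √((-0.200·111.32)² + (0.266·72.18)²) = √(495.68570 + 368.63539) = 29.399 km
N5–N6: √((0.274·111.32)² + (-0.081·72.18)²) = √(930.35248 + 34.18250) = 31.057 km
N2–N5: √((-0.286·111.32)² + (-0.023·72.18)²) = √(1013.62768 + 2.75606) = 31.881 km
Closest pair: N1–N3 at 2.665 km.

N1 and N3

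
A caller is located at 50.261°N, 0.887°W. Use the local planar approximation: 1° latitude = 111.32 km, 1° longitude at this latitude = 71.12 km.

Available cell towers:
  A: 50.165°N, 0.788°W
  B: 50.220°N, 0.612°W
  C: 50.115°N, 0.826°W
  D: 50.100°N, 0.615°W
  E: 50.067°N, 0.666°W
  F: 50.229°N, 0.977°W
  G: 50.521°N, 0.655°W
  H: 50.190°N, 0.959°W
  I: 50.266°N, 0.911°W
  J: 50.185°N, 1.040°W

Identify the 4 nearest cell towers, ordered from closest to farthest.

I, F, H, A

Distances from 50.261°N, 0.887°W:
A: 12.798 km
B: 20.083 km
C: 16.822 km
D: 26.371 km
E: 26.710 km
F: 7.325 km
G: 33.316 km
H: 9.418 km
I: 1.795 km
J: 13.783 km
Sorted: I (1.795 km) < F (7.325 km) < H (9.418 km) < A (12.798 km) < J (13.783 km) < C (16.822 km) < …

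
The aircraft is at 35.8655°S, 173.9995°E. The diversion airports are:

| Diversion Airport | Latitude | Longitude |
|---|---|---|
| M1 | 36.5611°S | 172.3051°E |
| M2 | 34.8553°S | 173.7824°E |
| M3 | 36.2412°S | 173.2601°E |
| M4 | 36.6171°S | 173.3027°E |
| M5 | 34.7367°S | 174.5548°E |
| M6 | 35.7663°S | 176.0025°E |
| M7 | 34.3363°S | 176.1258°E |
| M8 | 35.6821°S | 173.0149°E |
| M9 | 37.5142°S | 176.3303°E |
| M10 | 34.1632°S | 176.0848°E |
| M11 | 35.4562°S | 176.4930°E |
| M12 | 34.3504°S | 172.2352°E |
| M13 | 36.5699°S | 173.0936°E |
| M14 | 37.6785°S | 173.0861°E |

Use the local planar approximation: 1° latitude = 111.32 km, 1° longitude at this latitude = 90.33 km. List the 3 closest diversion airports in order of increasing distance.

Distances from 35.8655°S, 173.9995°E:
M1: √((-0.6956·111.32)² + (-1.6944·90.33)²) = √(5996.054091 + 23425.879554) = 171.5282 km
M2: √((1.0102·111.32)² + (-0.2171·90.33)²) = √(12646.231383 + 384.577319) = 114.1526 km
M3: √((-0.3757·111.32)² + (-0.7394·90.33)²) = √(1749.156972 + 4460.904367) = 78.8039 km
M4: √((-0.7516·111.32)² + (-0.6968·90.33)²) = √(7000.352966 + 3961.688314) = 104.6998 km
M5: √((1.1288·111.32)² + (0.5553·90.33)²) = √(15789.936985 + 2516.050580) = 135.2996 km
M6: √((0.0992·111.32)² + (2.0030·90.33)²) = √(121.946612 + 32736.023142) = 181.2677 km
M7: √((1.5292·111.32)² + (2.1263·90.33)²) = √(28978.438111 + 36890.377453) = 256.6492 km
M8: √((0.1834·111.32)² + (-0.9846·90.33)²) = √(416.816649 + 7910.131135) = 91.2521 km
M9: √((-1.6487·111.32)² + (2.3308·90.33)²) = √(33684.466336 + 44327.581738) = 279.3064 km
M10: √((1.7023·111.32)² + (2.0853·90.33)²) = √(35910.263644 + 35481.429358) = 267.1922 km
M11: √((0.4093·111.32)² + (2.4935·90.33)²) = √(2076.012120 + 50732.091325) = 229.8001 km
M12: √((1.5151·111.32)² + (-1.7643·90.33)²) = √(28446.509983 + 25398.547965) = 232.0454 km
M13: √((-0.7044·111.32)² + (-0.9059·90.33)²) = √(6148.725285 + 6696.140226) = 113.3352 km
M14: √((-1.8130·111.32)² + (-0.9134·90.33)²) = √(40732.587912 + 6807.474685) = 218.0368 km
Sorted: M3 (78.8039 km) < M8 (91.2521 km) < M4 (104.6998 km) < M13 (113.3352 km) < M2 (114.1526 km) < …

M3, M8, M4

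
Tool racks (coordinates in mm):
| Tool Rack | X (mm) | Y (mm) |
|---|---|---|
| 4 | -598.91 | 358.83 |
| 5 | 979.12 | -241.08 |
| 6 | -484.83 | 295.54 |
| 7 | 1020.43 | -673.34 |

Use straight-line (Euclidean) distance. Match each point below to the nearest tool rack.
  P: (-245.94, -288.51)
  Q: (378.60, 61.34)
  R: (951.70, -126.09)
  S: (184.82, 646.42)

P→6; Q→5; R→5; S→6

P at (-245.94, -288.51):
  4: 737.32 mm
  5: 1225.98 mm
  6: 631.02 mm
  7: 1323.55 mm
  → nearest: 6 (631.02 mm)
Q at (378.60, 61.34):
  4: 1021.78 mm
  5: 672.37 mm
  6: 894.63 mm
  7: 975.55 mm
  → nearest: 5 (672.37 mm)
R at (951.70, -126.09):
  4: 1624.67 mm
  5: 118.21 mm
  6: 1497.13 mm
  7: 551.55 mm
  → nearest: 5 (118.21 mm)
S at (184.82, 646.42):
  4: 834.83 mm
  5: 1191.04 mm
  6: 756.01 mm
  7: 1562.05 mm
  → nearest: 6 (756.01 mm)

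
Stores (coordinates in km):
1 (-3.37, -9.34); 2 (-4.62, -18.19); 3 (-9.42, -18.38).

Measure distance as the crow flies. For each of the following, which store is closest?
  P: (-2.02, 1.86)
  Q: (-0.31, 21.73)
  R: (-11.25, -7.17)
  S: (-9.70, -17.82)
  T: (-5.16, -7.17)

P→1; Q→1; R→1; S→3; T→1

P at (-2.02, 1.86):
  1: √((-1.35)² + (-11.20)²) = √(1.8225 + 125.4400) = 11.28 km
  2: √((-2.60)² + (-20.05)²) = √(6.7600 + 402.0025) = 20.22 km
  3: √((-7.40)² + (-20.24)²) = √(54.7600 + 409.6576) = 21.55 km
  → nearest: 1 (11.28 km)
Q at (-0.31, 21.73):
  1: √((-3.06)² + (-31.07)²) = √(9.3636 + 965.3449) = 31.22 km
  2: √((-4.31)² + (-39.92)²) = √(18.5761 + 1593.6064) = 40.15 km
  3: √((-9.11)² + (-40.11)²) = √(82.9921 + 1608.8121) = 41.13 km
  → nearest: 1 (31.22 km)
R at (-11.25, -7.17):
  1: √((7.88)² + (-2.17)²) = √(62.0944 + 4.7089) = 8.17 km
  2: √((6.63)² + (-11.02)²) = √(43.9569 + 121.4404) = 12.86 km
  3: √((1.83)² + (-11.21)²) = √(3.3489 + 125.6641) = 11.36 km
  → nearest: 1 (8.17 km)
S at (-9.70, -17.82):
  1: √((6.33)² + (8.48)²) = √(40.0689 + 71.9104) = 10.58 km
  2: √((5.08)² + (-0.37)²) = √(25.8064 + 0.1369) = 5.09 km
  3: √((0.28)² + (-0.56)²) = √(0.0784 + 0.3136) = 0.63 km
  → nearest: 3 (0.63 km)
T at (-5.16, -7.17):
  1: √((1.79)² + (-2.17)²) = √(3.2041 + 4.7089) = 2.81 km
  2: √((0.54)² + (-11.02)²) = √(0.2916 + 121.4404) = 11.03 km
  3: √((-4.26)² + (-11.21)²) = √(18.1476 + 125.6641) = 11.99 km
  → nearest: 1 (2.81 km)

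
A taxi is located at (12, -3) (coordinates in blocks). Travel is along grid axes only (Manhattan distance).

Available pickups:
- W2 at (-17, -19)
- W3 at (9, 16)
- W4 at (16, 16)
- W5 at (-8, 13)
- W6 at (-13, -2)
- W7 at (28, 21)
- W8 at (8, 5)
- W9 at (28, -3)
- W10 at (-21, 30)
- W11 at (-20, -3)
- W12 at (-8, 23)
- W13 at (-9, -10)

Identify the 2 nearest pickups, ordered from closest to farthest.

Distances from (12, -3):
W2: |-29| + |-16| = 29 + 16 = 45 blocks
W3: |-3| + |19| = 3 + 19 = 22 blocks
W4: |4| + |19| = 4 + 19 = 23 blocks
W5: |-20| + |16| = 20 + 16 = 36 blocks
W6: |-25| + |1| = 25 + 1 = 26 blocks
W7: |16| + |24| = 16 + 24 = 40 blocks
W8: |-4| + |8| = 4 + 8 = 12 blocks
W9: |16| + |0| = 16 + 0 = 16 blocks
W10: |-33| + |33| = 33 + 33 = 66 blocks
W11: |-32| + |0| = 32 + 0 = 32 blocks
W12: |-20| + |26| = 20 + 26 = 46 blocks
W13: |-21| + |-7| = 21 + 7 = 28 blocks
Sorted: W8 (12 blocks) < W9 (16 blocks) < W3 (22 blocks) < W4 (23 blocks) < …

W8, W9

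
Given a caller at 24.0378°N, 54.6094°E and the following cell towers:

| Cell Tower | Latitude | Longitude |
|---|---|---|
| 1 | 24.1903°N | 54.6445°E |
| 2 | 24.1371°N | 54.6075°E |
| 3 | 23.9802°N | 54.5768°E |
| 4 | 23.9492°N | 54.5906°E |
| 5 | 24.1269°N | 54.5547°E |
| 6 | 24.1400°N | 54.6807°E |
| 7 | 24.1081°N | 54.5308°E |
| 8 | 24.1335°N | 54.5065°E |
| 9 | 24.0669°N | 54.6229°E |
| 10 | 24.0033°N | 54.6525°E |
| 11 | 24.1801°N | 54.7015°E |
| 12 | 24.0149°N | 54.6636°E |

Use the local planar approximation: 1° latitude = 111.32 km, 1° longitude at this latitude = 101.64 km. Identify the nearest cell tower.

9

Distances from 24.0378°N, 54.6094°E:
1: 17.3471 km
2: 11.0558 km
3: 7.2176 km
4: 10.0463 km
5: 11.3705 km
6: 13.4890 km
7: 11.1833 km
8: 14.9291 km
9: 3.5180 km
10: 5.8258 km
11: 18.4000 km
12: 6.0701 km
Minimum: 9 at 3.5180 km.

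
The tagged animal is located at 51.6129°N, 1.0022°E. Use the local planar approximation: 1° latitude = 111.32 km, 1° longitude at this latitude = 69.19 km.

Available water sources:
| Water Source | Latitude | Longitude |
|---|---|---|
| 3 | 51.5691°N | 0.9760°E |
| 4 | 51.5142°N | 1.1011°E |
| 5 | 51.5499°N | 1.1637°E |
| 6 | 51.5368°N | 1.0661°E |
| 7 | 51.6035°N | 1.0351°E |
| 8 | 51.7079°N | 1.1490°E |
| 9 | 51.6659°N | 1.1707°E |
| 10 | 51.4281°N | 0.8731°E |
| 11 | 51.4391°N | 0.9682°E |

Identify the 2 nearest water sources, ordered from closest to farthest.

Distances from 51.6129°N, 1.0022°E:
3: √((-0.0438·111.32)² + (-0.0262·69.19)²) = √(23.773582 + 3.286164) = 5.2019 km
4: √((-0.0987·111.32)² + (0.0989·69.19)²) = √(120.720410 + 46.825157) = 12.9439 km
5: √((-0.0630·111.32)² + (0.1615·69.19)²) = √(49.184413 + 124.862410) = 13.1927 km
6: √((-0.0761·111.32)² + (0.0639·69.19)²) = √(71.765499 + 19.547372) = 9.5558 km
7: √((-0.0094·111.32)² + (0.0329·69.19)²) = √(1.094970 + 5.181774) = 2.5053 km
8: √((0.0950·111.32)² + (0.1468·69.19)²) = √(111.839085 + 103.166518) = 14.6631 km
9: √((0.0530·111.32)² + (0.1685·69.19)²) = √(34.809528 + 135.920972) = 13.0664 km
10: √((-0.1848·111.32)² + (-0.1291·69.19)²) = √(423.204551 + 79.788288) = 22.4275 km
11: √((-0.1738·111.32)² + (-0.0340·69.19)²) = √(374.322506 + 5.534068) = 19.4899 km
Sorted: 7 (2.5053 km) < 3 (5.2019 km) < 6 (9.5558 km) < 4 (12.9439 km) < …

7, 3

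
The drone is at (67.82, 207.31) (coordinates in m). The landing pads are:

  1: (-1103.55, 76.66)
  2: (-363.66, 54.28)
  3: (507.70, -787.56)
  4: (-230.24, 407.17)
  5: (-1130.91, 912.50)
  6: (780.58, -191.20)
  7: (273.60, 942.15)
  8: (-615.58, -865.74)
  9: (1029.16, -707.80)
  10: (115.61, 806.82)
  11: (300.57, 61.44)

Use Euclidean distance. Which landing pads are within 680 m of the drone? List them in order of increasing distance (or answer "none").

11, 4, 2, 10

Distances from (67.82, 207.31):
1: √((-1171.37)² + (-130.65)²) = √(1372107.6769 + 17069.4225) = 1178.63 m
2: √((-431.48)² + (-153.03)²) = √(186174.9904 + 23418.1809) = 457.81 m
3: √((439.88)² + (-994.87)²) = √(193494.4144 + 989766.3169) = 1087.78 m
4: √((-298.06)² + (199.86)²) = √(88839.7636 + 39944.0196) = 358.86 m
5: √((-1198.73)² + (705.19)²) = √(1436953.6129 + 497292.9361) = 1390.77 m
6: √((712.76)² + (-398.51)²) = √(508026.8176 + 158810.2201) = 816.60 m
7: √((205.78)² + (734.84)²) = √(42345.4084 + 539989.8256) = 763.11 m
8: √((-683.40)² + (-1073.05)²) = √(467035.5600 + 1151436.3025) = 1272.19 m
9: √((961.34)² + (-915.11)²) = √(924174.5956 + 837426.3121) = 1327.25 m
10: √((47.79)² + (599.51)²) = √(2283.8841 + 359412.2401) = 601.41 m
11: √((232.75)² + (-145.87)²) = √(54172.5625 + 21278.0569) = 274.68 m
Threshold 680 m: 11 (274.68 m), 4 (358.86 m), 2 (457.81 m), 10 (601.41 m) are within range.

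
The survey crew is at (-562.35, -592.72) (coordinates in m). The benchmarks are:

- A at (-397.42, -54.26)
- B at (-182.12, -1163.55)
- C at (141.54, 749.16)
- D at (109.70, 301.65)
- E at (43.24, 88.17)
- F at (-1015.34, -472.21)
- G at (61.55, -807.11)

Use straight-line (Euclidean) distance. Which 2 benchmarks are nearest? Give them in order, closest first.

Distances from (-562.35, -592.72):
A: √((164.93)² + (538.46)²) = √(27201.9049 + 289939.1716) = 563.15 m
B: √((380.23)² + (-570.83)²) = √(144574.8529 + 325846.8889) = 685.87 m
C: √((703.89)² + (1341.88)²) = √(495461.1321 + 1800641.9344) = 1515.29 m
D: √((672.05)² + (894.37)²) = √(451651.2025 + 799897.6969) = 1118.73 m
E: √((605.59)² + (680.89)²) = √(366739.2481 + 463611.1921) = 911.24 m
F: √((-452.99)² + (120.51)²) = √(205199.9401 + 14522.6601) = 468.75 m
G: √((623.90)² + (-214.39)²) = √(389251.2100 + 45963.0721) = 659.71 m
Sorted: F (468.75 m) < A (563.15 m) < G (659.71 m) < B (685.87 m) < …

F, A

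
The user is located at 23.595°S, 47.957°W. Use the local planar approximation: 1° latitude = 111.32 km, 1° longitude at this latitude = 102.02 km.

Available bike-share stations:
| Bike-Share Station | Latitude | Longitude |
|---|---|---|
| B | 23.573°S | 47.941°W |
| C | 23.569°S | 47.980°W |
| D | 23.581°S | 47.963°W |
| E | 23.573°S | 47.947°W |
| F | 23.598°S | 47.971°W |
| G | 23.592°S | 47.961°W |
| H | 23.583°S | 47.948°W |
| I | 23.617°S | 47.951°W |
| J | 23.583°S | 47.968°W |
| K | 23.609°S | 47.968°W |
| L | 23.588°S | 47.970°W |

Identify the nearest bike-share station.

G

Distances from 23.595°S, 47.957°W:
B: √((0.022·111.32)² + (0.016·102.02)²) = √(5.99780 + 2.66447) = 2.943 km
C: √((0.026·111.32)² + (-0.023·102.02)²) = √(8.37709 + 5.50587) = 3.726 km
D: √((0.014·111.32)² + (-0.006·102.02)²) = √(2.42886 + 0.37469) = 1.674 km
E: √((0.022·111.32)² + (0.010·102.02)²) = √(5.99780 + 1.04081) = 2.653 km
F: √((-0.003·111.32)² + (-0.014·102.02)²) = √(0.11153 + 2.03998) = 1.467 km
G: √((0.003·111.32)² + (-0.004·102.02)²) = √(0.11153 + 0.16653) = 0.527 km
H: √((0.012·111.32)² + (0.009·102.02)²) = √(1.78447 + 0.84305) = 1.621 km
I: √((-0.022·111.32)² + (0.006·102.02)²) = √(5.99780 + 0.37469) = 2.524 km
J: √((0.012·111.32)² + (-0.011·102.02)²) = √(1.78447 + 1.25938) = 1.745 km
K: √((-0.014·111.32)² + (-0.011·102.02)²) = √(2.42886 + 1.25938) = 1.920 km
L: √((0.007·111.32)² + (-0.013·102.02)²) = √(0.60721 + 1.75897) = 1.538 km
Minimum: G at 0.527 km.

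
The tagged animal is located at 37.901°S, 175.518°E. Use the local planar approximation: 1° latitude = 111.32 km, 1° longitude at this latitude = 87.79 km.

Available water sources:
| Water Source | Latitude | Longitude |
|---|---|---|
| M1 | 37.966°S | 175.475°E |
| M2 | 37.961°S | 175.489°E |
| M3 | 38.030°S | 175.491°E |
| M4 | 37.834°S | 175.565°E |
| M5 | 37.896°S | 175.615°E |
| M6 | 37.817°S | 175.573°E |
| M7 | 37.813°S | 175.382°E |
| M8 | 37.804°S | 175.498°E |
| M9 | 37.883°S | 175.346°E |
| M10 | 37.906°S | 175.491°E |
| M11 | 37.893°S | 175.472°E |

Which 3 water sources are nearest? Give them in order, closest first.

M10, M11, M2

Distances from 37.901°S, 175.518°E:
M1: 8.161 km
M2: 7.148 km
M3: 14.555 km
M4: 8.524 km
M5: 8.534 km
M6: 10.524 km
M7: 15.444 km
M8: 10.940 km
M9: 15.232 km
M10: 2.435 km
M11: 4.135 km
Sorted: M10 (2.435 km) < M11 (4.135 km) < M2 (7.148 km) < M1 (8.161 km) < M4 (8.524 km) < …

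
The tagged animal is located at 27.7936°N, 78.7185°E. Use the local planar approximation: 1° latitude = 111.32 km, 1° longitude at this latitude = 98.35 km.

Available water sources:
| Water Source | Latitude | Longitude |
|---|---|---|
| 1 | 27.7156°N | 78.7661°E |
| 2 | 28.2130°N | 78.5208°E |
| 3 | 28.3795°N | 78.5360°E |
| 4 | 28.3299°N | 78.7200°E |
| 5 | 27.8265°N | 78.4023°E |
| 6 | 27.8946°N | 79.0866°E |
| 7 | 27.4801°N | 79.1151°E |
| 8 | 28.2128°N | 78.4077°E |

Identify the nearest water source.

Distances from 27.7936°N, 78.7185°E:
1: 9.8646 km
2: 50.5746 km
3: 67.6470 km
4: 59.7011 km
5: 31.3132 km
6: 37.9084 km
7: 52.3389 km
8: 55.7854 km
Minimum: 1 at 9.8646 km.

1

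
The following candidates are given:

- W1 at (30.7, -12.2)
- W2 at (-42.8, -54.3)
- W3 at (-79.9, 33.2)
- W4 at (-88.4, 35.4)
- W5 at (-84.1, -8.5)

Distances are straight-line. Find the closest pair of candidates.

Pairwise distances:
W1–W2: 84.7
W1–W3: 119.6
W1–W4: 128.3
W1–W5: 114.9
W2–W3: 95.0
W2–W4: 100.6
W2–W5: 61.7
W3–W4: 8.8
W3–W5: 41.9
W4–W5: 44.1
Closest pair: W3–W4 at 8.8.

W3 and W4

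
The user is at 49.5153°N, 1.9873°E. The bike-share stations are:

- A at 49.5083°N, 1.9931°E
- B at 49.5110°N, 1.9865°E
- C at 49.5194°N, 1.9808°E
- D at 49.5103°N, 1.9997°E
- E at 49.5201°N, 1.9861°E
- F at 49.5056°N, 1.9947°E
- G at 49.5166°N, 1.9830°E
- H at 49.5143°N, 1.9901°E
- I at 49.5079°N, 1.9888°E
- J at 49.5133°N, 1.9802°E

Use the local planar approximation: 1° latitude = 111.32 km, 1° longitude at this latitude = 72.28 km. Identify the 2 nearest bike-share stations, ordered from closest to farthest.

Distances from 49.5153°N, 1.9873°E:
A: 0.8849 km
B: 0.4822 km
C: 0.6550 km
D: 1.0550 km
E: 0.5413 km
F: 1.2050 km
G: 0.3428 km
H: 0.2310 km
I: 0.8309 km
J: 0.5594 km
Sorted: H (0.2310 km) < G (0.3428 km) < B (0.4822 km) < E (0.5413 km) < …

H, G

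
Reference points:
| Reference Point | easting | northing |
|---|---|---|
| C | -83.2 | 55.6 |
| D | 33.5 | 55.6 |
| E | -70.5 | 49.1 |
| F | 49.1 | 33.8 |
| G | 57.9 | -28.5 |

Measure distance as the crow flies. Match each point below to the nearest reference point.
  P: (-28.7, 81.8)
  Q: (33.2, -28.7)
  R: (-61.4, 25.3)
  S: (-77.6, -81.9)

P at (-28.7, 81.8):
  C: 60.5
  D: 67.5
  E: 53.1
  F: 91.4
  G: 140.2
  → nearest: E (53.1)
Q at (33.2, -28.7):
  C: 143.7
  D: 84.3
  E: 129.6
  F: 64.5
  G: 24.7
  → nearest: G (24.7)
R at (-61.4, 25.3):
  C: 37.3
  D: 99.6
  E: 25.5
  F: 110.8
  G: 130.9
  → nearest: E (25.5)
S at (-77.6, -81.9):
  C: 137.6
  D: 176.8
  E: 131.2
  F: 171.6
  G: 145.6
  → nearest: E (131.2)

P→E; Q→G; R→E; S→E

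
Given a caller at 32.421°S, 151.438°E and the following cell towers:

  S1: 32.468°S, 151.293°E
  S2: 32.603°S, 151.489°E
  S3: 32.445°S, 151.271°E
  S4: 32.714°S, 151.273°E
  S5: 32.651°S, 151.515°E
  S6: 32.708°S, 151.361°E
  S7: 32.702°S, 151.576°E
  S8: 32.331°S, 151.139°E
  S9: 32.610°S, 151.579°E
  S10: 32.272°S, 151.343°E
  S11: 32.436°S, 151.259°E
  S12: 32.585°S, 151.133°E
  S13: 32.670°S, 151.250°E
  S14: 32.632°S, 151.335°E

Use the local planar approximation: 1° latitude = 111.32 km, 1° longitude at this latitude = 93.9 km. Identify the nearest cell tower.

Distances from 32.421°S, 151.438°E:
S1: √((-0.047·111.32)² + (-0.145·93.9)²) = √(27.37424 + 185.38184) = 14.586 km
S2: √((-0.182·111.32)² + (0.051·93.9)²) = √(410.47732 + 22.93356) = 20.819 km
S3: √((-0.024·111.32)² + (-0.167·93.9)²) = √(7.13787 + 245.90317) = 15.907 km
S4: √((-0.293·111.32)² + (-0.165·93.9)²) = √(1063.85303 + 240.04854) = 36.110 km
S5: √((-0.230·111.32)² + (0.077·93.9)²) = √(655.54433 + 52.27724) = 26.605 km
S6: √((-0.287·111.32)² + (-0.077·93.9)²) = √(1020.72838 + 52.27724) = 32.757 km
S7: √((-0.281·111.32)² + (0.138·93.9)²) = √(978.49596 + 167.91495) = 33.859 km
S8: √((0.090·111.32)² + (-0.299·93.9)²) = √(100.37635 + 788.26739) = 29.810 km
S9: √((-0.189·111.32)² + (0.141·93.9)²) = √(442.65972 + 175.29495) = 24.859 km
S10: √((0.149·111.32)² + (-0.095·93.9)²) = √(275.11795 + 79.57532) = 18.833 km
S11: √((-0.015·111.32)² + (-0.179·93.9)²) = √(2.78823 + 282.51223) = 16.891 km
S12: √((-0.164·111.32)² + (-0.305·93.9)²) = √(333.29906 + 820.22096) = 33.964 km
S13: √((-0.249·111.32)² + (-0.188·93.9)²) = √(768.32522 + 311.63547) = 32.863 km
S14: √((-0.211·111.32)² + (-0.103·93.9)²) = √(551.71057 + 93.54178) = 25.402 km
Minimum: S1 at 14.586 km.

S1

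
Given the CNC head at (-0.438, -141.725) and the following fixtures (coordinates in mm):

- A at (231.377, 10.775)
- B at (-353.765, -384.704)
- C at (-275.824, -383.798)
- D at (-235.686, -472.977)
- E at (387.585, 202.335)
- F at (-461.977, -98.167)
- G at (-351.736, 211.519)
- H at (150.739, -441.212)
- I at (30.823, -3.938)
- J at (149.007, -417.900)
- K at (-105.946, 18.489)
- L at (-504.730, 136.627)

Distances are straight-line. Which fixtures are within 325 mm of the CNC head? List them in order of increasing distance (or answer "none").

I, K, A, J

Distances from (-0.438, -141.725):
A: √((231.815)² + (152.500)²) = √(53738.19422 + 23256.25000) = 277.479 mm
B: √((-353.327)² + (-242.979)²) = √(124839.96893 + 59038.79444) = 428.811 mm
C: √((-275.386)² + (-242.073)²) = √(75837.44900 + 58599.33733) = 366.656 mm
D: √((-235.248)² + (-331.252)²) = √(55341.62150 + 109727.88750) = 406.287 mm
E: √((388.023)² + (344.060)²) = √(150561.84853 + 118377.28360) = 518.593 mm
F: √((-461.539)² + (43.558)²) = √(213018.24852 + 1897.29936) = 463.590 mm
G: √((-351.298)² + (353.244)²) = √(123410.28480 + 124781.32354) = 498.188 mm
H: √((151.177)² + (-299.487)²) = √(22854.48533 + 89692.46317) = 335.480 mm
I: √((31.261)² + (137.787)²) = √(977.25012 + 18985.25737) = 141.289 mm
J: √((149.445)² + (-276.175)²) = √(22333.80802 + 76272.63062) = 314.017 mm
K: √((-105.508)² + (160.214)²) = √(11131.93806 + 25668.52580) = 191.834 mm
L: √((-504.292)² + (278.352)²) = √(254310.42126 + 77479.83590) = 576.012 mm
Threshold 325 mm: I (141.289 mm), K (191.834 mm), A (277.479 mm), J (314.017 mm) are within range.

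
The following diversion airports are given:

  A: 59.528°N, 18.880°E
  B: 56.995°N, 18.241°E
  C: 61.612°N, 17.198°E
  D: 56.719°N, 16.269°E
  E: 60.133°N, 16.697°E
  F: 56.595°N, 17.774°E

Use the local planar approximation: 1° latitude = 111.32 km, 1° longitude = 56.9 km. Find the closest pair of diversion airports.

Pairwise distances:
A–B: √((-2.533·111.32)² + (-0.639·56.9)²) = √(79509.08854 + 1321.98415) = 284.308 km
A–C: √((2.084·111.32)² + (-1.682·56.9)²) = √(53819.76840 + 9159.60015) = 250.957 km
A–D: √((-2.809·111.32)² + (-2.611·56.9)²) = √(97779.96416 + 22071.82664) = 346.196 km
A–E: √((0.605·111.32)² + (-2.183·56.9)²) = √(4535.83392 + 15428.79484) = 141.296 km
A–F: √((-2.933·111.32)² + (-1.106·56.9)²) = √(106603.26868 + 3960.36111) = 332.511 km
B–C: √((4.617·111.32)² + (-1.043·56.9)²) = √(264159.44558 + 3522.03080) = 517.379 km
B–D: √((-0.276·111.32)² + (-1.972·56.9)²) = √(943.98384 + 12590.36597) = 116.337 km
B–E: √((3.138·111.32)² + (-1.544·56.9)²) = √(122025.97147 + 7718.25503) = 360.200 km
B–F: √((-0.400·111.32)² + (-0.467·56.9)²) = √(1982.74278 + 706.08713) = 51.854 km
C–D: √((-4.893·111.32)² + (-0.929·56.9)²) = √(296685.84527 + 2794.19017) = 547.248 km
C–E: √((-1.479·111.32)² + (-0.501·56.9)²) = √(27107.08036 + 812.64335) = 167.092 km
C–F: √((-5.017·111.32)² + (0.576·56.9)²) = √(311913.80554 + 1074.16130) = 559.453 km
D–E: √((3.414·111.32)² + (0.428·56.9)²) = √(144435.32696 + 593.07835) = 380.826 km
D–F: √((-0.124·111.32)² + (1.505·56.9)²) = √(190.54158 + 7333.26759) = 86.740 km
E–F: √((-3.538·111.32)² + (1.077·56.9)²) = √(155117.94853 + 3755.39773) = 398.589 km
Closest pair: B–F at 51.854 km.

B and F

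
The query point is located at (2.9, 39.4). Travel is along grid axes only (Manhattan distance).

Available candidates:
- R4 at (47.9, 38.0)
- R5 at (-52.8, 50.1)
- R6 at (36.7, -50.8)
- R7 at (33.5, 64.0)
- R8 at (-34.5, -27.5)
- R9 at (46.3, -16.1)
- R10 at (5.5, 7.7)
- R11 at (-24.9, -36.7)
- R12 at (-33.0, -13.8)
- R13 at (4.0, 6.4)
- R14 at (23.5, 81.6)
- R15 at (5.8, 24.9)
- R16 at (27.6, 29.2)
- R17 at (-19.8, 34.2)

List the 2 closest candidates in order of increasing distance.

Distances from (2.9, 39.4):
R4: |45.0| + |-1.4| = 45.0 + 1.4 = 46.4
R5: |-55.7| + |10.7| = 55.7 + 10.7 = 66.4
R6: |33.8| + |-90.2| = 33.8 + 90.2 = 124.0
R7: |30.6| + |24.6| = 30.6 + 24.6 = 55.2
R8: |-37.4| + |-66.9| = 37.4 + 66.9 = 104.3
R9: |43.4| + |-55.5| = 43.4 + 55.5 = 98.9
R10: |2.6| + |-31.7| = 2.6 + 31.7 = 34.3
R11: |-27.8| + |-76.1| = 27.8 + 76.1 = 103.9
R12: |-35.9| + |-53.2| = 35.9 + 53.2 = 89.1
R13: |1.1| + |-33.0| = 1.1 + 33.0 = 34.1
R14: |20.6| + |42.2| = 20.6 + 42.2 = 62.8
R15: |2.9| + |-14.5| = 2.9 + 14.5 = 17.4
R16: |24.7| + |-10.2| = 24.7 + 10.2 = 34.9
R17: |-22.7| + |-5.2| = 22.7 + 5.2 = 27.9
Sorted: R15 (17.4) < R17 (27.9) < R13 (34.1) < R10 (34.3) < …

R15, R17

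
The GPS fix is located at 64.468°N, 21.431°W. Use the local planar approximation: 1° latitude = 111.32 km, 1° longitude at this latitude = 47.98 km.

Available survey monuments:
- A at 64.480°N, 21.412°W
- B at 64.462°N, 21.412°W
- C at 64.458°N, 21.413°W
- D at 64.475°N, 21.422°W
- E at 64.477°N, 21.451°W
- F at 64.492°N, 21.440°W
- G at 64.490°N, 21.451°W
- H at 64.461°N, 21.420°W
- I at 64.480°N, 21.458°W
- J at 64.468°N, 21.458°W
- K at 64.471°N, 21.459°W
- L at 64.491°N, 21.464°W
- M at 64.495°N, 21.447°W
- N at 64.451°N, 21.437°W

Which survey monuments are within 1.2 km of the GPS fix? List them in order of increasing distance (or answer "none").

D, H, B

Distances from 64.468°N, 21.431°W:
A: 1.617 km
B: 1.130 km
C: 1.409 km
D: 0.891 km
E: 1.387 km
F: 2.706 km
G: 2.630 km
H: 0.941 km
I: 1.861 km
J: 1.295 km
K: 1.384 km
L: 3.010 km
M: 3.102 km
N: 1.914 km
Threshold 1.2 km: D (0.891 km), H (0.941 km), B (1.130 km) are within range.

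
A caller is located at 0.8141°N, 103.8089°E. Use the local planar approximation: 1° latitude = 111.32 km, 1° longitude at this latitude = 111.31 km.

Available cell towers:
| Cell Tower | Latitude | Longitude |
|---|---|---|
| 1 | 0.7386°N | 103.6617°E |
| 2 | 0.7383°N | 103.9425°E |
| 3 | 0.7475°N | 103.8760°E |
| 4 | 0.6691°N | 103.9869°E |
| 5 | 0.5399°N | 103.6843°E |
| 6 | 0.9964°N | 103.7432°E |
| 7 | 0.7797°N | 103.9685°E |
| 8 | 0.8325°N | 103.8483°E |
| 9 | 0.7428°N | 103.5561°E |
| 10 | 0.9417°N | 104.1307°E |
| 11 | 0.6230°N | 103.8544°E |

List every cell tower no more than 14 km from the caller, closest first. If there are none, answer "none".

8, 3

Distances from 0.8141°N, 103.8089°E:
1: √((-0.0755·111.32)² + (-0.1472·111.31)²) = √(70.638310 + 268.462720) = 18.4147 km
2: √((-0.0758·111.32)² + (0.1336·111.31)²) = √(71.200789 + 221.147117) = 17.0982 km
3: √((-0.0666·111.32)² + (0.0671·111.31)²) = √(54.966091 + 55.784482) = 10.5238 km
4: √((-0.1450·111.32)² + (0.1780·111.31)²) = √(260.544794 + 392.562102) = 25.5560 km
5: √((-0.2742·111.32)² + (-0.1246·111.31)²) = √(931.711157 + 192.355430) = 33.5271 km
6: √((0.1823·111.32)² + (-0.0657·111.31)²) = √(411.831662 + 53.480949) = 21.5711 km
7: √((-0.0344·111.32)² + (0.1596·111.31)²) = √(14.664366 + 315.597925) = 18.1731 km
8: √((0.0184·111.32)² + (0.0394·111.31)²) = √(4.195484 + 19.233610) = 4.8404 km
9: √((-0.0713·111.32)² + (-0.2528·111.31)²) = √(62.997810 + 791.812776) = 29.2371 km
10: √((0.1276·111.32)² + (0.3218·111.31)²) = √(201.765888 + 1283.040735) = 38.5332 km
11: √((-0.1911·111.32)² + (0.0455·111.31)²) = √(452.551251 + 25.650224) = 21.8678 km
Threshold 14 km: 8 (4.8404 km), 3 (10.5238 km) are within range.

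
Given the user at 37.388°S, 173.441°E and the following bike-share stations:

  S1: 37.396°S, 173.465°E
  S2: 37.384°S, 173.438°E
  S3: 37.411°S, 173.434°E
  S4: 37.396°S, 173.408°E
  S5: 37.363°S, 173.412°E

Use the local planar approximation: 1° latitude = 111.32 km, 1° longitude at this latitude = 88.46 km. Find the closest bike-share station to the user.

S2

Distances from 37.388°S, 173.441°E:
S1: √((-0.008·111.32)² + (0.024·88.46)²) = √(0.79310 + 4.50730) = 2.302 km
S2: √((0.004·111.32)² + (-0.003·88.46)²) = √(0.19827 + 0.07043) = 0.518 km
S3: √((-0.023·111.32)² + (-0.007·88.46)²) = √(6.55544 + 0.38343) = 2.634 km
S4: √((-0.008·111.32)² + (-0.033·88.46)²) = √(0.79310 + 8.52161) = 3.052 km
S5: √((0.025·111.32)² + (-0.029·88.46)²) = √(7.74509 + 6.58097) = 3.785 km
Minimum: S2 at 0.518 km.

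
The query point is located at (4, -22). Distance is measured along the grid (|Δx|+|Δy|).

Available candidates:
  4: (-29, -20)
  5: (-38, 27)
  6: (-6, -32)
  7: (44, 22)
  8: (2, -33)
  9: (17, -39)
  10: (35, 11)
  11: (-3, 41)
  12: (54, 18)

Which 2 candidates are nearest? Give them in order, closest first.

Distances from (4, -22):
4: |-33| + |2| = 33 + 2 = 35
5: |-42| + |49| = 42 + 49 = 91
6: |-10| + |-10| = 10 + 10 = 20
7: |40| + |44| = 40 + 44 = 84
8: |-2| + |-11| = 2 + 11 = 13
9: |13| + |-17| = 13 + 17 = 30
10: |31| + |33| = 31 + 33 = 64
11: |-7| + |63| = 7 + 63 = 70
12: |50| + |40| = 50 + 40 = 90
Sorted: 8 (13) < 6 (20) < 9 (30) < 4 (35) < …

8, 6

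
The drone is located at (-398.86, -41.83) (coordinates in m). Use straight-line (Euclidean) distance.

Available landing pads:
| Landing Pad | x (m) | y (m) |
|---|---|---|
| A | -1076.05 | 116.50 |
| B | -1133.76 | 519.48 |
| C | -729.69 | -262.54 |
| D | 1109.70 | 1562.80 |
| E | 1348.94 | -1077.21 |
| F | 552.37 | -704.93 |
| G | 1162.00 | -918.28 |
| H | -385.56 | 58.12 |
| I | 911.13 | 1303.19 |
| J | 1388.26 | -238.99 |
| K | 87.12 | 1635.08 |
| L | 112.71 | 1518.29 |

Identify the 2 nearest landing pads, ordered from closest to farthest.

Distances from (-398.86, -41.83):
A: 695.45 m
B: 924.74 m
C: 397.70 m
D: 2202.41 m
E: 2031.46 m
F: 1159.54 m
G: 1790.10 m
H: 100.83 m
I: 1877.54 m
J: 1797.96 m
K: 1745.91 m
L: 1641.85 m
Sorted: H (100.83 m) < C (397.70 m) < A (695.45 m) < B (924.74 m) < …

H, C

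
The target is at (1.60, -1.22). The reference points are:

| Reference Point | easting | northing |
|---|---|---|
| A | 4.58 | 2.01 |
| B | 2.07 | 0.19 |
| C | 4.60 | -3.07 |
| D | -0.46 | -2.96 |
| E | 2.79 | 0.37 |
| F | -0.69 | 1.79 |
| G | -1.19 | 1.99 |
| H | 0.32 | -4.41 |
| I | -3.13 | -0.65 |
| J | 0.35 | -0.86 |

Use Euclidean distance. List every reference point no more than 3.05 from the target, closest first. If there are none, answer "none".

Distances from (1.60, -1.22):
A: √((2.98)² + (3.23)²) = √(8.8804 + 10.4329) = 4.39
B: √((0.47)² + (1.41)²) = √(0.2209 + 1.9881) = 1.49
C: √((3.00)² + (-1.85)²) = √(9.0000 + 3.4225) = 3.52
D: √((-2.06)² + (-1.74)²) = √(4.2436 + 3.0276) = 2.70
E: √((1.19)² + (1.59)²) = √(1.4161 + 2.5281) = 1.99
F: √((-2.29)² + (3.01)²) = √(5.2441 + 9.0601) = 3.78
G: √((-2.79)² + (3.21)²) = √(7.7841 + 10.3041) = 4.25
H: √((-1.28)² + (-3.19)²) = √(1.6384 + 10.1761) = 3.44
I: √((-4.73)² + (0.57)²) = √(22.3729 + 0.3249) = 4.76
J: √((-1.25)² + (0.36)²) = √(1.5625 + 0.1296) = 1.30
Threshold 3.05: J (1.30), B (1.49), E (1.99), D (2.70) are within range.

J, B, E, D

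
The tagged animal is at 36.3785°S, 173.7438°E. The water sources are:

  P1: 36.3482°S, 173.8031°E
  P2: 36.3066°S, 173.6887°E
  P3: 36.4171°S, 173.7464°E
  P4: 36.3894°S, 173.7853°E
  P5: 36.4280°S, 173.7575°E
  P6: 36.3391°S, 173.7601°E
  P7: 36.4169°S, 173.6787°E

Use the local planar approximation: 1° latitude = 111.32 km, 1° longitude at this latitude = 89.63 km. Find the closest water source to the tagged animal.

Distances from 36.3785°S, 173.7438°E:
P1: √((0.0303·111.32)² + (0.0593·89.63)²) = √(11.377102 + 28.249852) = 6.2950 km
P2: √((0.0719·111.32)² + (-0.0551·89.63)²) = √(64.062543 + 24.389898) = 9.4049 km
P3: √((-0.0386·111.32)² + (0.0026·89.63)²) = √(18.463796 + 0.054307) = 4.3033 km
P4: √((-0.0109·111.32)² + (0.0415·89.63)²) = √(1.472310 + 13.835759) = 3.9126 km
P5: √((-0.0495·111.32)² + (0.0137·89.63)²) = √(30.363847 + 1.507815) = 5.6455 km
P6: √((0.0394·111.32)² + (0.0163·89.63)²) = √(19.237066 + 2.134430) = 4.6229 km
P7: √((-0.0384·111.32)² + (-0.0651·89.63)²) = √(18.272957 + 34.046210) = 7.2332 km
Minimum: P4 at 3.9126 km.

P4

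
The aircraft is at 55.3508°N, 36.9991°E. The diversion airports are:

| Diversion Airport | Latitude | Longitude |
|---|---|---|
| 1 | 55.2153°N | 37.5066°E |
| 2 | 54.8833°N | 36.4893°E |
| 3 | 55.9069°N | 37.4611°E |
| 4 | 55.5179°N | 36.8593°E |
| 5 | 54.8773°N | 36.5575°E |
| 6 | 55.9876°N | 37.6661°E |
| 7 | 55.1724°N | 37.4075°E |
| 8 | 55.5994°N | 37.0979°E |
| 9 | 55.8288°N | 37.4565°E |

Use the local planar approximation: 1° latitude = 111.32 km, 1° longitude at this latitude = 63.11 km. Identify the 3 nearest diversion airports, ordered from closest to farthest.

4, 8, 7

Distances from 55.3508°N, 36.9991°E:
1: √((-0.1355·111.32)² + (0.5075·63.11)²) = √(227.522832 + 1025.813602) = 35.4025 km
2: √((-0.4675·111.32)² + (-0.5098·63.11)²) = √(2708.380172 + 1035.132687) = 61.1843 km
3: √((0.5561·111.32)² + (0.4620·63.11)²) = √(3832.235463 + 850.120153) = 68.4277 km
4: √((0.1671·111.32)² + (-0.1398·63.11)²) = √(346.018481 + 77.841412) = 20.5879 km
5: √((-0.4735·111.32)² + (-0.4416·63.11)²) = √(2778.346208 + 776.702119) = 59.6242 km
6: √((0.6368·111.32)² + (0.6670·63.11)²) = √(5025.190207 + 1771.935986) = 82.4447 km
7: √((-0.1784·111.32)² + (0.4084·63.11)²) = √(394.399264 + 664.305468) = 32.5377 km
8: √((0.2486·111.32)² + (0.0988·63.11)²) = √(765.858689 + 38.878567) = 28.3679 km
9: √((0.4780·111.32)² + (0.4574·63.11)²) = √(2831.406264 + 833.275631) = 60.5366 km
Sorted: 4 (20.5879 km) < 8 (28.3679 km) < 7 (32.5377 km) < 1 (35.4025 km) < 5 (59.6242 km) < …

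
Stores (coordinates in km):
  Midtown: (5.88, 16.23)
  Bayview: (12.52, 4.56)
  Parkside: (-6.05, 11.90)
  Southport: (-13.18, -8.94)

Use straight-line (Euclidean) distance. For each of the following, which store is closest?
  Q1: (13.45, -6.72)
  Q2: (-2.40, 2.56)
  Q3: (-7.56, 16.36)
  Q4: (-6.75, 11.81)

Q1→Bayview; Q2→Parkside; Q3→Parkside; Q4→Parkside

Q1 at (13.45, -6.72):
  Midtown: 24.17 km
  Bayview: 11.32 km
  Parkside: 26.96 km
  Southport: 26.72 km
  → nearest: Bayview (11.32 km)
Q2 at (-2.40, 2.56):
  Midtown: 15.98 km
  Bayview: 15.05 km
  Parkside: 10.03 km
  Southport: 15.76 km
  → nearest: Parkside (10.03 km)
Q3 at (-7.56, 16.36):
  Midtown: 13.44 km
  Bayview: 23.29 km
  Parkside: 4.71 km
  Southport: 25.92 km
  → nearest: Parkside (4.71 km)
Q4 at (-6.75, 11.81):
  Midtown: 13.38 km
  Bayview: 20.59 km
  Parkside: 0.71 km
  Southport: 21.72 km
  → nearest: Parkside (0.71 km)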